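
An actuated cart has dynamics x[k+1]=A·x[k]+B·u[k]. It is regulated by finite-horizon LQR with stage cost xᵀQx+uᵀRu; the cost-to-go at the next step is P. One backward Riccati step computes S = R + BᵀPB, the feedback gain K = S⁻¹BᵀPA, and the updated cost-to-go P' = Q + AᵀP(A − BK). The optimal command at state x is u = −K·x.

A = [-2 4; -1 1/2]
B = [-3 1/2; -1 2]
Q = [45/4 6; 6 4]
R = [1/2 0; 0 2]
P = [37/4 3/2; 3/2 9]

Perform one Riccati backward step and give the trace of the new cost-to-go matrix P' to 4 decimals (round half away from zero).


BᵀP = [-29.2500 -13.5000; 7.6250 18.7500]
S = R + BᵀPB = [1/2 0; 0 2] + [101.2500 -41.6250; -41.6250 41.3125] = [101.7500 -41.6250; -41.6250 43.3125]
BᵀPA = [72.0000 -123.7500; -34.0000 39.8750]
K = S⁻¹·BᵀPA = [0.6369 -1.3835; -0.1729 -0.4090]
A−BK = [-0.0029 0.0539; -0.0173 -0.0655]
AᵀP(A−BK) = [0.2655 -0.2915; -0.2915 1.3466]
P' = Q + AᵀP(A−BK) = [11.5155 5.7085; 5.7085 5.3466]
tr(P') = 16.8621

16.8621


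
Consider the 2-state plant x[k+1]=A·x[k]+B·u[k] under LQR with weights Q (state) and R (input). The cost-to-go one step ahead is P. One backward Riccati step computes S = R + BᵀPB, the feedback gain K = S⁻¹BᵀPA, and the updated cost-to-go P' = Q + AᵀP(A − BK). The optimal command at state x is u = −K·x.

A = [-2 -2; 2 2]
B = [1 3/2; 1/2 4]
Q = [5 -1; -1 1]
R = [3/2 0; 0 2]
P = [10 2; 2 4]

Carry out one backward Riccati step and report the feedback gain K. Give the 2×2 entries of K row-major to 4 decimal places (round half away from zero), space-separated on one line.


BᵀP = [11.0000 4.0000; 23.0000 19.0000]
S = R + BᵀPB = [3/2 0; 0 2] + [13.0000 32.5000; 32.5000 110.5000] = [14.5000 32.5000; 32.5000 112.5000]
BᵀPA = [-14.0000 -14.0000; -8.0000 -8.0000]
K = S⁻¹·BᵀPA = [-2.2870 -2.2870; 0.5896 0.5896]
A−BK = [-0.5974 -0.5974; 0.7852 0.7852]
AᵀP(A−BK) = [12.6991 12.6991; 12.6991 12.6991]
P' = Q + AᵀP(A−BK) = [17.6991 11.6991; 11.6991 13.6991]
tr(P') = 31.3983

-2.2870 -2.2870 0.5896 0.5896


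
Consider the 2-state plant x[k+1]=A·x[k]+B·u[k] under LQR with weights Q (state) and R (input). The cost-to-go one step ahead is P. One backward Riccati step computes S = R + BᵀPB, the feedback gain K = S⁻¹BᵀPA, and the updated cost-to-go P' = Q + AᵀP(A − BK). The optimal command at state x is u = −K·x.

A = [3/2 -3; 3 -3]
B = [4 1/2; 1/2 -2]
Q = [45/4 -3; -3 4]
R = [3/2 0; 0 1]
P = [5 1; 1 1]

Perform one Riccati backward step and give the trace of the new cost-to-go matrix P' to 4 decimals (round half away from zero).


BᵀP = [20.5000 4.5000; 0.5000 -1.5000]
S = R + BᵀPB = [3/2 0; 0 1] + [84.2500 1.2500; 1.2500 3.2500] = [85.7500 1.2500; 1.2500 4.2500]
BᵀPA = [44.2500 -75.0000; -3.7500 3.0000]
K = S⁻¹·BᵀPA = [0.5312 -0.8887; -1.0386 0.9673]
A−BK = [-0.1054 0.0713; 0.6573 -0.6211]
AᵀP(A−BK) = [1.8508 -2.0462; -2.0462 2.4430]
P' = Q + AᵀP(A−BK) = [13.1008 -5.0462; -5.0462 6.4430]
tr(P') = 19.5438

19.5438


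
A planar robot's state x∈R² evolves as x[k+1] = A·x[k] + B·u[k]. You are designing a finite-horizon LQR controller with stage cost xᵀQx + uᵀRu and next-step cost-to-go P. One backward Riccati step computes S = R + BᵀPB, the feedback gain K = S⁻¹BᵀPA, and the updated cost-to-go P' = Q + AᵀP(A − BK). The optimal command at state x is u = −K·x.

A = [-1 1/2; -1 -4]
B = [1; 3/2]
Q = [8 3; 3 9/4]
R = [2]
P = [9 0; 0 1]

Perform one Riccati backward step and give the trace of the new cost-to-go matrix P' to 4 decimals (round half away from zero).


BᵀP = [9.0000 1.5000]
S = R + BᵀPB = [2] + [11.2500] = [13.2500]
BᵀPA = [-10.5000 -1.5000]
K = S⁻¹·BᵀPA = [-0.7925 -0.1132]
A−BK = [-0.2075 0.6132; 0.1887 -3.8302]
AᵀP(A−BK) = [1.6792 -1.6887; -1.6887 18.0802]
P' = Q + AᵀP(A−BK) = [9.6792 1.3113; 1.3113 20.3302]
tr(P') = 30.0094

30.0094


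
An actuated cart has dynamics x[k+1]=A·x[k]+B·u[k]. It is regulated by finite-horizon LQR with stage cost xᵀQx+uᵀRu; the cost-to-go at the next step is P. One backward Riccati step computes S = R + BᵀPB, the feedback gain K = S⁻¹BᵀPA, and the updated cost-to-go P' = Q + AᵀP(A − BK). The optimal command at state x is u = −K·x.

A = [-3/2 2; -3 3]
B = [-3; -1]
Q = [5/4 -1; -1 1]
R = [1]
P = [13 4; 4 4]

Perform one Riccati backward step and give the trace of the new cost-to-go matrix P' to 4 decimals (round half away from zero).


BᵀP = [-43.0000 -16.0000]
S = R + BᵀPB = [1] + [145.0000] = [146.0000]
BᵀPA = [112.5000 -134.0000]
K = S⁻¹·BᵀPA = [0.7705 -0.9178]
A−BK = [0.8116 -0.7534; -2.2295 2.0822]
AᵀP(A−BK) = [14.5634 -13.7466; -13.7466 13.0137]
P' = Q + AᵀP(A−BK) = [15.8134 -14.7466; -14.7466 14.0137]
tr(P') = 29.8271

29.8271


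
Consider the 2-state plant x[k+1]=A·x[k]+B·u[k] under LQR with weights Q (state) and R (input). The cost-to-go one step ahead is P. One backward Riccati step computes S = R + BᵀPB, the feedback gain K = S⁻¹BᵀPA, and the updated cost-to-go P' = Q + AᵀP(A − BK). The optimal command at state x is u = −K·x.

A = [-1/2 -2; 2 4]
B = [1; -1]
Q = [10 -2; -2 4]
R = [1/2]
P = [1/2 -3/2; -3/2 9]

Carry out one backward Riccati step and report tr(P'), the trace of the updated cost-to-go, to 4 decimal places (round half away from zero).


23.1250

BᵀP = [2.0000 -10.5000]
S = R + BᵀPB = [1/2] + [12.5000] = [13.0000]
BᵀPA = [-22.0000 -46.0000]
K = S⁻¹·BᵀPA = [-1.6923 -3.5385]
A−BK = [1.1923 1.5385; 0.3077 0.4615]
AᵀP(A−BK) = [1.8942 3.6538; 3.6538 7.2308]
P' = Q + AᵀP(A−BK) = [11.8942 1.6538; 1.6538 11.2308]
tr(P') = 23.1250


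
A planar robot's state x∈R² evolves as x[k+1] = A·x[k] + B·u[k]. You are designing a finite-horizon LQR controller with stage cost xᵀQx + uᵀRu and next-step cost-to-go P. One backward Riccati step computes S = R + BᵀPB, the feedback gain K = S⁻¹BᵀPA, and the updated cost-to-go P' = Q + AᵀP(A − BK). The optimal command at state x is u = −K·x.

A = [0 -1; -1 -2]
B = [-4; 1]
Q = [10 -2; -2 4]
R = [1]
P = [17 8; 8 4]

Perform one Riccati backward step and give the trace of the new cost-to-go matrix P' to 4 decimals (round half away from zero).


BᵀP = [-60.0000 -28.0000]
S = R + BᵀPB = [1] + [212.0000] = [213.0000]
BᵀPA = [28.0000 116.0000]
K = S⁻¹·BᵀPA = [0.1315 0.5446]
A−BK = [0.5258 1.1784; -1.1315 -2.5446]
AᵀP(A−BK) = [0.3192 0.7512; 0.7512 1.8263]
P' = Q + AᵀP(A−BK) = [10.3192 -1.2488; -1.2488 5.8263]
tr(P') = 16.1455

16.1455


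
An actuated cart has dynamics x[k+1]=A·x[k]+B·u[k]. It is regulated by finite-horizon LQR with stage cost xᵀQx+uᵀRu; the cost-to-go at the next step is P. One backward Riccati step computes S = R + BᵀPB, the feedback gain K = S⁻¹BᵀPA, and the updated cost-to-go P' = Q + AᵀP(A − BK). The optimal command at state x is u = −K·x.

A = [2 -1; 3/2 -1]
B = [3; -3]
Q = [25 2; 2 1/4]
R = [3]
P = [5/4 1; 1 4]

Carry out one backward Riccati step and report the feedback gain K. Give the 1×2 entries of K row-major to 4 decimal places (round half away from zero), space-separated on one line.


-0.3721 0.2558

BᵀP = [0.7500 -9.0000]
S = R + BᵀPB = [3] + [29.2500] = [32.2500]
BᵀPA = [-12.0000 8.2500]
K = S⁻¹·BᵀPA = [-0.3721 0.2558]
A−BK = [3.1163 -1.7674; 0.3837 -0.2326]
AᵀP(A−BK) = [15.5349 -8.9302; -8.9302 5.1395]
P' = Q + AᵀP(A−BK) = [40.5349 -6.9302; -6.9302 5.3895]
tr(P') = 45.9244


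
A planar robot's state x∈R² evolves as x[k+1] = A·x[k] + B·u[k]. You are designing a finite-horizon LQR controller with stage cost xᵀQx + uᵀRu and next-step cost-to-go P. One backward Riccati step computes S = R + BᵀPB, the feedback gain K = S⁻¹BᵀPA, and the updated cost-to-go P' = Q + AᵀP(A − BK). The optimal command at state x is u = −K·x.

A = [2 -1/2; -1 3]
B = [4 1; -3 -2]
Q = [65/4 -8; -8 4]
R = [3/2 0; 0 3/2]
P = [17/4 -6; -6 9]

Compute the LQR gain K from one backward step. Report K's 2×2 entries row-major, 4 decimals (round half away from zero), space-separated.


0.3621 -0.3924 0.1047 -0.4009

BᵀP = [35.0000 -51.0000; 16.2500 -24.0000]
S = R + BᵀPB = [3/2 0; 0 3/2] + [293.0000 137.0000; 137.0000 64.2500] = [294.5000 137.0000; 137.0000 65.7500]
BᵀPA = [121.0000 -170.5000; 56.5000 -80.1250]
K = S⁻¹·BᵀPA = [0.3621 -0.3924; 0.1047 -0.4009]
A−BK = [0.4467 1.4707; 0.2959 1.0208]
AᵀP(A−BK) = [0.2631 -0.1126; -0.1126 1.0275]
P' = Q + AᵀP(A−BK) = [16.5131 -8.1126; -8.1126 5.0275]
tr(P') = 21.5406


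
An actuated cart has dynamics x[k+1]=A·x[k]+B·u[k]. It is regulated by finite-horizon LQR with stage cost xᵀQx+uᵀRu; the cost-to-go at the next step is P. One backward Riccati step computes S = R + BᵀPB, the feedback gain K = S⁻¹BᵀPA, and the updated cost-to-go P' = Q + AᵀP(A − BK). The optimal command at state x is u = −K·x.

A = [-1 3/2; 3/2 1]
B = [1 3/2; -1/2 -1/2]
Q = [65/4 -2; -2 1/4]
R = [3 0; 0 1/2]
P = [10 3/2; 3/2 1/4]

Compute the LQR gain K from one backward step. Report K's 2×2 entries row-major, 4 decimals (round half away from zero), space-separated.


-0.0555 0.1122 -0.4964 1.0581

BᵀP = [9.2500 1.3750; 14.2500 2.1250]
S = R + BᵀPB = [3 0; 0 1/2] + [8.5625 13.1875; 13.1875 20.3125] = [11.5625 13.1875; 13.1875 20.8125]
BᵀPA = [-7.1875 15.2500; -11.0625 23.5000]
K = S⁻¹·BᵀPA = [-0.0555 0.1122; -0.4964 1.0581]
A−BK = [-0.2000 -0.1993; 1.2241 1.5851]
AᵀP(A−BK) = [0.1726 -0.2391; -0.2391 0.6751]
P' = Q + AᵀP(A−BK) = [16.4226 -2.2391; -2.2391 0.9251]
tr(P') = 17.3477


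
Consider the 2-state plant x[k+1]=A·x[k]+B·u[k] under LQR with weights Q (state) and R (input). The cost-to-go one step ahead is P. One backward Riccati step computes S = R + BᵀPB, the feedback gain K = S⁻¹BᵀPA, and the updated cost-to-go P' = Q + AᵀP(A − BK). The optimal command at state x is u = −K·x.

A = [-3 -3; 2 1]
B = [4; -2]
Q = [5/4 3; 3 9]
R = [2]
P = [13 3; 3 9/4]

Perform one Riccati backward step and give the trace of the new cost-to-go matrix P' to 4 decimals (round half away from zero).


13.4342

BᵀP = [46.0000 7.5000]
S = R + BᵀPB = [2] + [169.0000] = [171.0000]
BᵀPA = [-123.0000 -130.5000]
K = S⁻¹·BᵀPA = [-0.7193 -0.7632]
A−BK = [-0.1228 0.0526; 0.5614 -0.5263]
AᵀP(A−BK) = [1.5263 0.6316; 0.6316 1.6579]
P' = Q + AᵀP(A−BK) = [2.7763 3.6316; 3.6316 10.6579]
tr(P') = 13.4342


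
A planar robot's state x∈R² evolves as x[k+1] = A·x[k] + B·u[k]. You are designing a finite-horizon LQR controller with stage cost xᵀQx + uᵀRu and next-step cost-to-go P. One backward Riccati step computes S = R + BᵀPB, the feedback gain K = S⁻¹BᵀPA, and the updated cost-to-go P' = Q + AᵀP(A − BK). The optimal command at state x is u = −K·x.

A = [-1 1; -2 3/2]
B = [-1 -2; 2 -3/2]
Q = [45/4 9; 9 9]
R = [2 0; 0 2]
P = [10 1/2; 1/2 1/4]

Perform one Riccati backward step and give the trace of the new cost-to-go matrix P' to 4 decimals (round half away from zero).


21.7491

BᵀP = [-9.0000 0.0000; -20.7500 -1.3750]
S = R + BᵀPB = [2 0; 0 2] + [9.0000 18.0000; 18.0000 43.5625] = [11.0000 18.0000; 18.0000 45.5625]
BᵀPA = [9.0000 -9.0000; 23.5000 -22.8125]
K = S⁻¹·BᵀPA = [-0.0730 0.0032; 0.5446 -0.5019]
A−BK = [0.0162 -0.0007; -1.0370 0.7407]
AᵀP(A−BK) = [0.8586 -0.7330; -0.7330 0.6406]
P' = Q + AᵀP(A−BK) = [12.1086 8.2670; 8.2670 9.6406]
tr(P') = 21.7491


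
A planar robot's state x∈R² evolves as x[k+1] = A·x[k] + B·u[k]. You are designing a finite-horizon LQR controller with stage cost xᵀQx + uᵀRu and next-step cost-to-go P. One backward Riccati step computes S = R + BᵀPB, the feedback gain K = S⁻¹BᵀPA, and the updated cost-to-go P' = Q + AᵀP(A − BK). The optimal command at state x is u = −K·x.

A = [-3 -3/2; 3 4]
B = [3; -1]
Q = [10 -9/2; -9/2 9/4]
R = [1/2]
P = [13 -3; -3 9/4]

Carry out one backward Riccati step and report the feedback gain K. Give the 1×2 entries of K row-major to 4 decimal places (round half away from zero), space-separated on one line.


-1.1597 -0.7840

BᵀP = [42.0000 -11.2500]
S = R + BᵀPB = [1/2] + [137.2500] = [137.7500]
BᵀPA = [-159.7500 -108.0000]
K = S⁻¹·BᵀPA = [-1.1597 -0.7840]
A−BK = [0.4791 0.8521; 1.8403 3.2160]
AᵀP(A−BK) = [5.9864 9.7514; 9.7514 16.5749]
P' = Q + AᵀP(A−BK) = [15.9864 5.2514; 5.2514 18.8249]
tr(P') = 34.8113


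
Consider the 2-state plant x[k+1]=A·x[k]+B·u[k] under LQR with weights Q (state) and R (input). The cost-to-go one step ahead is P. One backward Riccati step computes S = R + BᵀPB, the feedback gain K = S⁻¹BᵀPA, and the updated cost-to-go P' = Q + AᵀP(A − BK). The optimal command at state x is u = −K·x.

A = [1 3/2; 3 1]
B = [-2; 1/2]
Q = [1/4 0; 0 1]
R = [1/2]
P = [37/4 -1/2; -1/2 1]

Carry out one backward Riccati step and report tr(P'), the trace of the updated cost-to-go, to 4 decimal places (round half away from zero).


13.2782

BᵀP = [-18.7500 1.5000]
S = R + BᵀPB = [1/2] + [38.2500] = [38.7500]
BᵀPA = [-14.2500 -26.6250]
K = S⁻¹·BᵀPA = [-0.3677 -0.6871]
A−BK = [0.2645 0.1258; 3.1839 1.3435]
AᵀP(A−BK) = [10.0097 4.3339; 4.3339 2.0185]
P' = Q + AᵀP(A−BK) = [10.2597 4.3339; 4.3339 3.0185]
tr(P') = 13.2782


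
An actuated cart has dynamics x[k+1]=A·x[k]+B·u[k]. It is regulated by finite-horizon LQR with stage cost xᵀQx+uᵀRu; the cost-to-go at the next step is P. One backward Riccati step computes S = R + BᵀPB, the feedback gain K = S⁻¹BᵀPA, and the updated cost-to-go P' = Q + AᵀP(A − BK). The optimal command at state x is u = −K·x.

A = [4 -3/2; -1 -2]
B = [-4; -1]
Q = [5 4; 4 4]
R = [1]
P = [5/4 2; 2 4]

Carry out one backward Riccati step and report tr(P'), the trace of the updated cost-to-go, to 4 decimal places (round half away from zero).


12.5381

BᵀP = [-7.0000 -12.0000]
S = R + BᵀPB = [1] + [40.0000] = [41.0000]
BᵀPA = [-16.0000 34.5000]
K = S⁻¹·BᵀPA = [-0.3902 0.8415]
A−BK = [2.4390 1.8659; -1.3902 -1.1585]
AᵀP(A−BK) = [1.7561 0.9634; 0.9634 1.7820]
P' = Q + AᵀP(A−BK) = [6.7561 4.9634; 4.9634 5.7820]
tr(P') = 12.5381


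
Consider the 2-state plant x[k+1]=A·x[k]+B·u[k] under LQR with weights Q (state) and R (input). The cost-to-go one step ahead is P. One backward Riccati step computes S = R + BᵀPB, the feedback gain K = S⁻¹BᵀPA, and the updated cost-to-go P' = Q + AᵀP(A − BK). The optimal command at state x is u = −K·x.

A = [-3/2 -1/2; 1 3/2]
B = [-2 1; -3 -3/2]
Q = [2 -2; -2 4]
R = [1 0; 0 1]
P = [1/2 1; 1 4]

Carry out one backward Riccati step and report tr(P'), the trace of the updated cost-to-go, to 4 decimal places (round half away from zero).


BᵀP = [-4.0000 -14.0000; -1.0000 -5.0000]
S = R + BᵀPB = [1 0; 0 1] + [50.0000 17.0000; 17.0000 6.5000] = [51.0000 17.0000; 17.0000 7.5000]
BᵀPA = [-8.0000 -19.0000; -3.5000 -7.0000]
K = S⁻¹·BᵀPA = [-0.0053 -0.2513; -0.4545 -0.3636]
A−BK = [-1.0561 -0.6390; 0.3021 0.2005]
AᵀP(A−BK) = [0.4913 0.3416; 0.3416 0.3041]
P' = Q + AᵀP(A−BK) = [2.4913 -1.6584; -1.6584 4.3041]
tr(P') = 6.7955

6.7955


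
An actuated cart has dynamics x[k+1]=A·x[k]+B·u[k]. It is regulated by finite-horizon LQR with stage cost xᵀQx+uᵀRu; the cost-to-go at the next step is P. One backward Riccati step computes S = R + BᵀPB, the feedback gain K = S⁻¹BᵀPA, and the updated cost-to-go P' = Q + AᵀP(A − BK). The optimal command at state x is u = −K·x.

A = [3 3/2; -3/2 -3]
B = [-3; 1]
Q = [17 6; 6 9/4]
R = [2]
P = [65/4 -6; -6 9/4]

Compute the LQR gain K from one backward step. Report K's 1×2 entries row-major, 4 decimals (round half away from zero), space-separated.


-1.0436 -0.7661

BᵀP = [-54.7500 20.2500]
S = R + BᵀPB = [2] + [184.5000] = [186.5000]
BᵀPA = [-194.6250 -142.8750]
K = S⁻¹·BᵀPA = [-1.0436 -0.7661]
A−BK = [-0.1307 -0.7983; -0.4564 -2.2339]
AᵀP(A−BK) = [2.2085 1.6506; 1.6506 1.3580]
P' = Q + AᵀP(A−BK) = [19.2085 7.6506; 7.6506 3.6080]
tr(P') = 22.8165


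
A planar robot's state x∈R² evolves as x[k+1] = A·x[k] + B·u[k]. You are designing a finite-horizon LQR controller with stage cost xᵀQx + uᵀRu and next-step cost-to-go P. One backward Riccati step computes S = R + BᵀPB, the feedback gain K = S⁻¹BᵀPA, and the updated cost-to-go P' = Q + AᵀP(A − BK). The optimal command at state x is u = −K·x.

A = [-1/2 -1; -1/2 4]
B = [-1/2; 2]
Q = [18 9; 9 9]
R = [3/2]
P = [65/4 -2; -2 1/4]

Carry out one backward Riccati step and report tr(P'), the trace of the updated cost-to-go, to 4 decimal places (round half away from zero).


BᵀP = [-12.1250 1.5000]
S = R + BᵀPB = [3/2] + [9.0625] = [10.5625]
BᵀPA = [5.3125 18.1250]
K = S⁻¹·BᵀPA = [0.5030 1.7160]
A−BK = [-0.2485 -0.1420; -1.5059 0.5680]
AᵀP(A−BK) = [0.4530 1.5089; 1.5089 5.1479]
P' = Q + AᵀP(A−BK) = [18.4530 10.5089; 10.5089 14.1479]
tr(P') = 32.6010

32.6010


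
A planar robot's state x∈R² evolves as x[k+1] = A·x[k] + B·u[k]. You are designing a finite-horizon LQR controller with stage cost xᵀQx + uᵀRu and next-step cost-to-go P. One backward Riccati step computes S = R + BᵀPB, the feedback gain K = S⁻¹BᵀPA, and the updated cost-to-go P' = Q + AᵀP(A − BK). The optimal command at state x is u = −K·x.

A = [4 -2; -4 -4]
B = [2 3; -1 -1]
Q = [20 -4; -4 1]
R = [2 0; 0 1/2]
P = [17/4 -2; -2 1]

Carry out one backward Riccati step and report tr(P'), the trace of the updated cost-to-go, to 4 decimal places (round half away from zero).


BᵀP = [10.5000 -5.0000; 14.7500 -7.0000]
S = R + BᵀPB = [2 0; 0 1/2] + [26.0000 36.5000; 36.5000 51.2500] = [28.0000 36.5000; 36.5000 51.7500]
BᵀPA = [62.0000 -1.0000; 87.0000 -1.5000]
K = S⁻¹·BᵀPA = [0.2827 0.0257; 1.4818 -0.0471]
A−BK = [-1.0107 -1.9101; -2.2355 -4.0214]
AᵀP(A−BK) = [1.5589 0.5054; 0.5054 0.9550]
P' = Q + AᵀP(A−BK) = [21.5589 -3.4946; -3.4946 1.9550]
tr(P') = 23.5139

23.5139


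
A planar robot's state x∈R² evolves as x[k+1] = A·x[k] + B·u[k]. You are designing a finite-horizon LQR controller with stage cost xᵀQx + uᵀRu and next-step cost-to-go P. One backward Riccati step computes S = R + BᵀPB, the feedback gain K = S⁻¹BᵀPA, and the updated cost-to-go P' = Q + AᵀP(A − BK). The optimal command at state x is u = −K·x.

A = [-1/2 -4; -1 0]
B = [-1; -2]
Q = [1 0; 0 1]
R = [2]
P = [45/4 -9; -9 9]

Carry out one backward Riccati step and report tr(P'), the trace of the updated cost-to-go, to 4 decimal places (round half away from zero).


BᵀP = [6.7500 -9.0000]
S = R + BᵀPB = [2] + [11.2500] = [13.2500]
BᵀPA = [5.6250 -27.0000]
K = S⁻¹·BᵀPA = [0.4245 -2.0377]
A−BK = [-0.0755 -6.0377; -0.1509 -4.0755]
AᵀP(A−BK) = [0.4245 -2.0377; -2.0377 124.9811]
P' = Q + AᵀP(A−BK) = [1.4245 -2.0377; -2.0377 125.9811]
tr(P') = 127.4057

127.4057


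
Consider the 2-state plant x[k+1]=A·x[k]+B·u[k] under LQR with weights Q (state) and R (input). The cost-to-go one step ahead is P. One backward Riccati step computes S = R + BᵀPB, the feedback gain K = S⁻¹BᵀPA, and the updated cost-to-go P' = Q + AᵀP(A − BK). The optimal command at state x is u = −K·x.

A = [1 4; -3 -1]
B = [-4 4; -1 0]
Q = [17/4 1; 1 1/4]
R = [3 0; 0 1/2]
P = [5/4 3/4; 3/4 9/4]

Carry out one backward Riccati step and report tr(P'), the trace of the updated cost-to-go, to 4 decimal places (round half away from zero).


16.9703

BᵀP = [-5.7500 -5.2500; 5.0000 3.0000]
S = R + BᵀPB = [3 0; 0 1/2] + [28.2500 -23.0000; -23.0000 20.0000] = [31.2500 -23.0000; -23.0000 20.5000]
BᵀPA = [10.0000 -17.7500; -4.0000 17.0000]
K = S⁻¹·BᵀPA = [1.0123 0.2430; 0.9406 1.1019]
A−BK = [1.2867 0.5644; -1.9877 -0.7570]
AᵀP(A−BK) = [10.6394 3.9776; 3.9776 1.8309]
P' = Q + AᵀP(A−BK) = [14.8894 4.9776; 4.9776 2.0809]
tr(P') = 16.9703


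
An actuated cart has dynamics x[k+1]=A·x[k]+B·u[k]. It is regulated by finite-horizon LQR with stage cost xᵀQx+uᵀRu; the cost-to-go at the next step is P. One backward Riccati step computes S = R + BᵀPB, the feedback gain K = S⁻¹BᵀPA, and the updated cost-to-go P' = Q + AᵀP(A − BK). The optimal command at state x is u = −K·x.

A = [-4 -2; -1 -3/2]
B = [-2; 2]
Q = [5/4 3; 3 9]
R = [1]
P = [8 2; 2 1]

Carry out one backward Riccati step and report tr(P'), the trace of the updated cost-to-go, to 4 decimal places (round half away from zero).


47.7381

BᵀP = [-12.0000 -2.0000]
S = R + BᵀPB = [1] + [20.0000] = [21.0000]
BᵀPA = [50.0000 27.0000]
K = S⁻¹·BᵀPA = [2.3810 1.2857]
A−BK = [0.7619 0.5714; -5.7619 -4.0714]
AᵀP(A−BK) = [25.9524 17.2143; 17.2143 11.5357]
P' = Q + AᵀP(A−BK) = [27.2024 20.2143; 20.2143 20.5357]
tr(P') = 47.7381


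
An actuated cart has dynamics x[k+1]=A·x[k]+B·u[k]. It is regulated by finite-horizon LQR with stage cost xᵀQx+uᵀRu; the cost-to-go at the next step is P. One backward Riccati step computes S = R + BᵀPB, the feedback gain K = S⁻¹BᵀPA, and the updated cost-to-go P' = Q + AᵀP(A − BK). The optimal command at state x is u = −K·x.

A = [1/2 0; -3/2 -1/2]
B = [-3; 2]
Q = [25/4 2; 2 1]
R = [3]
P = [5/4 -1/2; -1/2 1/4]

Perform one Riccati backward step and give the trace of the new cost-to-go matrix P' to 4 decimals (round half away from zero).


BᵀP = [-4.7500 2.0000]
S = R + BᵀPB = [3] + [18.2500] = [21.2500]
BᵀPA = [-5.3750 -1.0000]
K = S⁻¹·BᵀPA = [-0.2529 -0.0471]
A−BK = [-0.2588 -0.1412; -0.9941 -0.4059]
AᵀP(A−BK) = [0.2654 0.0596; 0.0596 0.0154]
P' = Q + AᵀP(A−BK) = [6.5154 2.0596; 2.0596 1.0154]
tr(P') = 7.5309

7.5309


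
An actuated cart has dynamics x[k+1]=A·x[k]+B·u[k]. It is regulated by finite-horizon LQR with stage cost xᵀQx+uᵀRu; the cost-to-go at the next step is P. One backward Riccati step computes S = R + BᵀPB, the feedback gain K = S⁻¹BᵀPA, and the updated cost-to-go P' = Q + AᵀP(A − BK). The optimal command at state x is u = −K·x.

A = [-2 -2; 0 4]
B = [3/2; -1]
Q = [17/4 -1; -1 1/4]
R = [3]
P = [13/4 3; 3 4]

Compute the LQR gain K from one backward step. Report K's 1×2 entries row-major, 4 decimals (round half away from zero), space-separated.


-0.7059 -0.3294

BᵀP = [1.8750 0.5000]
S = R + BᵀPB = [3] + [2.3125] = [5.3125]
BᵀPA = [-3.7500 -1.7500]
K = S⁻¹·BᵀPA = [-0.7059 -0.3294]
A−BK = [-0.9412 -1.5059; -0.7059 3.6706]
AᵀP(A−BK) = [10.3529 -12.2353; -12.2353 28.4235]
P' = Q + AᵀP(A−BK) = [14.6029 -13.2353; -13.2353 28.6735]
tr(P') = 43.2765


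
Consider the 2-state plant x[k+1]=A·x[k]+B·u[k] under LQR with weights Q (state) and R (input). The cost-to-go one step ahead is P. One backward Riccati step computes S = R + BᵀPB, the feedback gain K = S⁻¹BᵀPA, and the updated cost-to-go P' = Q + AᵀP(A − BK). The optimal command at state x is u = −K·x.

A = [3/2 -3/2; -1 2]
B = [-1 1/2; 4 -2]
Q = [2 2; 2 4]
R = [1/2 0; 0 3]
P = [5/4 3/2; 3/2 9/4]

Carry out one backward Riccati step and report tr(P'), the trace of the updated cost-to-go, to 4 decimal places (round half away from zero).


6.9593

BᵀP = [4.7500 7.5000; -2.3750 -3.7500]
S = R + BᵀPB = [1/2 0; 0 3] + [25.2500 -12.6250; -12.6250 6.3125] = [25.7500 -12.6250; -12.6250 9.3125]
BᵀPA = [-0.3750 7.8750; 0.1875 -3.9375]
K = S⁻¹·BᵀPA = [-0.0140 0.2938; 0.0012 -0.0245]
A−BK = [1.4854 -1.1939; -0.9417 0.7757]
AᵀP(A−BK) = [0.5570 -0.4477; -0.4477 0.4023]
P' = Q + AᵀP(A−BK) = [2.5570 1.5523; 1.5523 4.4023]
tr(P') = 6.9593


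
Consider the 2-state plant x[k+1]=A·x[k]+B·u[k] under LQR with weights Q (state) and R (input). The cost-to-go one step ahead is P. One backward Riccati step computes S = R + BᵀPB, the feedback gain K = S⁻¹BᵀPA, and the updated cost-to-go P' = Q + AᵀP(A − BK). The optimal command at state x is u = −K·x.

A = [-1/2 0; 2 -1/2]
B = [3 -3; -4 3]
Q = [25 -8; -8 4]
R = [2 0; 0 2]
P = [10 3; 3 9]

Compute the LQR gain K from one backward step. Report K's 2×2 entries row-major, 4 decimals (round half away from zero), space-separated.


BᵀP = [18.0000 -27.0000; -21.0000 18.0000]
S = R + BᵀPB = [2 0; 0 2] + [162.0000 -135.0000; -135.0000 117.0000] = [164.0000 -135.0000; -135.0000 119.0000]
BᵀPA = [-63.0000 13.5000; 46.5000 -9.0000]
K = S⁻¹·BᵀPA = [-0.9446 0.3033; -0.6809 0.2684]
A−BK = [0.2912 -0.1046; 0.2641 -0.0922]
AᵀP(A−BK) = [4.6495 -1.6255; -1.6255 0.5716]
P' = Q + AᵀP(A−BK) = [29.6495 -9.6255; -9.6255 4.5716]
tr(P') = 34.2211

-0.9446 0.3033 -0.6809 0.2684


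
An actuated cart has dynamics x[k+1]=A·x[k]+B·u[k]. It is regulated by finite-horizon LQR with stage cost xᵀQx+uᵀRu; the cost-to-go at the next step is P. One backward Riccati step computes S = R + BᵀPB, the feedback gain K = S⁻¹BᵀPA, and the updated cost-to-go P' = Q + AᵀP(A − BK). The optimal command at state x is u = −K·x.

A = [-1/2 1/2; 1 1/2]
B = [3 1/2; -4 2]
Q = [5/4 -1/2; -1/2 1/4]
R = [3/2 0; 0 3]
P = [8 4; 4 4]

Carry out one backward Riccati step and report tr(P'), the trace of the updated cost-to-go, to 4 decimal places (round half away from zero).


2.1189

BᵀP = [8.0000 -4.0000; 12.0000 10.0000]
S = R + BᵀPB = [3/2 0; 0 3] + [40.0000 -4.0000; -4.0000 26.0000] = [41.5000 -4.0000; -4.0000 29.0000]
BᵀPA = [-8.0000 2.0000; 4.0000 11.0000]
K = S⁻¹·BᵀPA = [-0.1819 0.0859; 0.1128 0.3912]
A−BK = [-0.0107 0.0467; 0.0467 0.0613]
AᵀP(A−BK) = [0.0935 0.1225; 0.1225 0.5255]
P' = Q + AᵀP(A−BK) = [1.3435 -0.3775; -0.3775 0.7755]
tr(P') = 2.1189


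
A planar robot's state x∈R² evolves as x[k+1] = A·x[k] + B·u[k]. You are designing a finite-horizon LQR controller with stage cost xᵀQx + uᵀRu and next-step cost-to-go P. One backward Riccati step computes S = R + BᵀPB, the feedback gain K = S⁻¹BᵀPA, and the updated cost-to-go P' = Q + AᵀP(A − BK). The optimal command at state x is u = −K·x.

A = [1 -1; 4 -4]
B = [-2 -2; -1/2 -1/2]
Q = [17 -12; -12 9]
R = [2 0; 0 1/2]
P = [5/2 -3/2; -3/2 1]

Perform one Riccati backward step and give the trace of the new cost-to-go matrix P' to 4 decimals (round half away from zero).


BᵀP = [-4.2500 2.5000; -4.2500 2.5000]
S = R + BᵀPB = [2 0; 0 1/2] + [7.2500 7.2500; 7.2500 7.2500] = [9.2500 7.2500; 7.2500 7.7500]
BᵀPA = [5.7500 -5.7500; 5.7500 -5.7500]
K = S⁻¹·BᵀPA = [0.1503 -0.1503; 0.6013 -0.6013]
A−BK = [2.5033 -2.5033; 4.3758 -4.3758]
AᵀP(A−BK) = [2.1781 -2.1781; -2.1781 2.1781]
P' = Q + AᵀP(A−BK) = [19.1781 -14.1781; -14.1781 11.1781]
tr(P') = 30.3562

30.3562


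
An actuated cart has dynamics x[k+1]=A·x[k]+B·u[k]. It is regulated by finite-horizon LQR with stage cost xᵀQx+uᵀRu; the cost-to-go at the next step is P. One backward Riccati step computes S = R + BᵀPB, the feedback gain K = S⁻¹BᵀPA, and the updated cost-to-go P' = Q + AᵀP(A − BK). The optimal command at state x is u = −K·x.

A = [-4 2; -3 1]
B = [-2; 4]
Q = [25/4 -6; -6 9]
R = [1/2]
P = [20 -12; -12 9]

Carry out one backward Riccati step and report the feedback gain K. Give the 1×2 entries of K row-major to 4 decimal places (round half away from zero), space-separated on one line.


BᵀP = [-88.0000 60.0000]
S = R + BᵀPB = [1/2] + [416.0000] = [416.5000]
BᵀPA = [172.0000 -116.0000]
K = S⁻¹·BᵀPA = [0.4130 -0.2785]
A−BK = [-3.1741 1.4430; -4.6519 2.1140]
AᵀP(A−BK) = [41.9700 -19.0960; -19.0960 8.6927]
P' = Q + AᵀP(A−BK) = [48.2200 -25.0960; -25.0960 17.6927]
tr(P') = 65.9127

0.4130 -0.2785


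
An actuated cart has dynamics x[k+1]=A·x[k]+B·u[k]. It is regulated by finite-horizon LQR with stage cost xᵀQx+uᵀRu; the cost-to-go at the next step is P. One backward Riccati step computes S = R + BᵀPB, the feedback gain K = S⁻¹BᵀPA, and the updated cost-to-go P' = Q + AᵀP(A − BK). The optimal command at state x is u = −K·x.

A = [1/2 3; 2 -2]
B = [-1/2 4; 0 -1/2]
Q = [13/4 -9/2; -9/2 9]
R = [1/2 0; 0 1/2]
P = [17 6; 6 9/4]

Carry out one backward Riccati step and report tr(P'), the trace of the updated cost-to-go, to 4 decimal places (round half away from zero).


BᵀP = [-8.5000 -3.0000; 65.0000 22.8750]
S = R + BᵀPB = [1/2 0; 0 1/2] + [4.2500 -32.5000; -32.5000 248.5625] = [4.7500 -32.5000; -32.5000 249.0625]
BᵀPA = [-10.2500 -19.5000; 78.2500 149.2500]
K = S⁻¹·BᵀPA = [-0.0770 -0.0481; 0.3041 0.5930]
A−BK = [-0.7550 0.6041; 2.1521 -1.7035]
AᵀP(A−BK) = [0.6625 -0.3930; -0.3930 0.5612]
P' = Q + AᵀP(A−BK) = [3.9125 -4.8930; -4.8930 9.5612]
tr(P') = 13.4737

13.4737


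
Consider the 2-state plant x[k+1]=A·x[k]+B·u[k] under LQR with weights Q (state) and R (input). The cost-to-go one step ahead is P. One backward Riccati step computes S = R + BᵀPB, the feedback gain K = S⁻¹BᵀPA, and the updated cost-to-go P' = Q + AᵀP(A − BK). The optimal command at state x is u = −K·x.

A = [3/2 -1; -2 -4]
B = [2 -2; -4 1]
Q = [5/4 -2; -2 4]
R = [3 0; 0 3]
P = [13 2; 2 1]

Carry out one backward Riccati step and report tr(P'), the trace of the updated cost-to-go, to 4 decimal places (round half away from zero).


BᵀP = [18.0000 0.0000; -24.0000 -3.0000]
S = R + BᵀPB = [3 0; 0 3] + [36.0000 -36.0000; -36.0000 45.0000] = [39.0000 -36.0000; -36.0000 48.0000]
BᵀPA = [27.0000 -18.0000; -30.0000 36.0000]
K = S⁻¹·BᵀPA = [0.3750 0.7500; -0.3438 1.3125]
A−BK = [0.0625 0.1250; -0.1563 -2.3125]
AᵀP(A−BK) = [0.8125 -0.3750; -0.3750 11.2500]
P' = Q + AᵀP(A−BK) = [2.0625 -2.3750; -2.3750 15.2500]
tr(P') = 17.3125

17.3125


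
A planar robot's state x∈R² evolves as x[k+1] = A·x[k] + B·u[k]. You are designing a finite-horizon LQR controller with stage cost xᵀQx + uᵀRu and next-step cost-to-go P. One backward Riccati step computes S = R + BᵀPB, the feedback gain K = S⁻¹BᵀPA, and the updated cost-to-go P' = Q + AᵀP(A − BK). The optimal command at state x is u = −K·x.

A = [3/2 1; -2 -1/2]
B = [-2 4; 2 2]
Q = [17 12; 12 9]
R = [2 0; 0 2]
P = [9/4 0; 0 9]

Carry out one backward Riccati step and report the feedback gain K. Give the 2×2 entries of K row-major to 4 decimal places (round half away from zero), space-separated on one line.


-0.8746 -0.3167 -0.0913 0.0770

BᵀP = [-4.5000 18.0000; 9.0000 18.0000]
S = R + BᵀPB = [2 0; 0 2] + [45.0000 18.0000; 18.0000 72.0000] = [47.0000 18.0000; 18.0000 74.0000]
BᵀPA = [-42.7500 -13.5000; -22.5000 0.0000]
K = S⁻¹·BᵀPA = [-0.8746 -0.3167; -0.0913 0.0770]
A−BK = [0.1160 0.0583; -0.0682 -0.0206]
AᵀP(A−BK) = [1.6187 0.5679; 0.5679 0.2240]
P' = Q + AᵀP(A−BK) = [18.6187 12.5679; 12.5679 9.2240]
tr(P') = 27.8427


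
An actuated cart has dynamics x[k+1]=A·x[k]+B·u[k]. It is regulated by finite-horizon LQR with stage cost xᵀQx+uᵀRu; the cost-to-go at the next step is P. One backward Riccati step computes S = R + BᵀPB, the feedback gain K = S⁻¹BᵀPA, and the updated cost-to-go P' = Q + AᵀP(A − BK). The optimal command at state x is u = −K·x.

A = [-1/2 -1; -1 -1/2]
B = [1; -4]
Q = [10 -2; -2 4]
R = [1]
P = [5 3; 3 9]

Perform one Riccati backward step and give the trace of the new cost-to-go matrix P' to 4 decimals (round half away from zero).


BᵀP = [-7.0000 -33.0000]
S = R + BᵀPB = [1] + [125.0000] = [126.0000]
BᵀPA = [36.5000 23.5000]
K = S⁻¹·BᵀPA = [0.2897 0.1865]
A−BK = [-0.7897 -1.1865; 0.1587 0.2460]
AᵀP(A−BK) = [2.6766 3.9425; 3.9425 5.8671]
P' = Q + AᵀP(A−BK) = [12.6766 1.9425; 1.9425 9.8671]
tr(P') = 22.5437

22.5437


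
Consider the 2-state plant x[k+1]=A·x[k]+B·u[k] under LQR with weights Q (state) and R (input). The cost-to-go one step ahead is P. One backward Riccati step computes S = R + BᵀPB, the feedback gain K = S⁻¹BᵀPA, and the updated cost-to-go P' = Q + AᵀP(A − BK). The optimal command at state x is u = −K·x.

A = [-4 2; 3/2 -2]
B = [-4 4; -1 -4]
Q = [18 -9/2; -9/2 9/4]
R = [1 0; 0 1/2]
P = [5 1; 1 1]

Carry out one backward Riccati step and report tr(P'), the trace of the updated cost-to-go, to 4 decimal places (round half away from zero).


BᵀP = [-21.0000 -5.0000; 16.0000 0.0000]
S = R + BᵀPB = [1 0; 0 1/2] + [89.0000 -64.0000; -64.0000 64.0000] = [90.0000 -64.0000; -64.0000 64.5000]
BᵀPA = [76.5000 -32.0000; -64.0000 32.0000]
K = S⁻¹·BᵀPA = [0.4905 -0.0094; -0.5056 0.4868]
A−BK = [-0.0158 0.0152; -0.0317 -0.0620]
AᵀP(A−BK) = [0.3716 -0.1264; -0.1264 0.1217]
P' = Q + AᵀP(A−BK) = [18.3716 -4.6264; -4.6264 2.3717]
tr(P') = 20.7433

20.7433


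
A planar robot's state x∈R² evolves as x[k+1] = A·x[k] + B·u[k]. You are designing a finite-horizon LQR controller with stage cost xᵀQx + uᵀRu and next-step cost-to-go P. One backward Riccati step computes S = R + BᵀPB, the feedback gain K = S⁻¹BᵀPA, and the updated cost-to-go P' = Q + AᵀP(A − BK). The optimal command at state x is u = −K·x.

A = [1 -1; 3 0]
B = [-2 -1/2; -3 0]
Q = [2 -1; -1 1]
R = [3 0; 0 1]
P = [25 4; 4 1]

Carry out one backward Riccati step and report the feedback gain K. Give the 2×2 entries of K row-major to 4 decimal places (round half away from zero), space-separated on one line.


BᵀP = [-62.0000 -11.0000; -12.5000 -2.0000]
S = R + BᵀPB = [3 0; 0 1] + [157.0000 31.0000; 31.0000 6.2500] = [160.0000 31.0000; 31.0000 7.2500]
BᵀPA = [-95.0000 62.0000; -18.5000 12.5000]
K = S⁻¹·BᵀPA = [-0.5791 0.3116; -0.0754 0.3920]
A−BK = [-0.1960 -0.1809; 1.2626 0.9347]
AᵀP(A−BK) = [1.5867 -0.1508; -0.1508 0.7839]
P' = Q + AᵀP(A−BK) = [3.5867 -1.1508; -1.1508 1.7839]
tr(P') = 5.3706

-0.5791 0.3116 -0.0754 0.3920


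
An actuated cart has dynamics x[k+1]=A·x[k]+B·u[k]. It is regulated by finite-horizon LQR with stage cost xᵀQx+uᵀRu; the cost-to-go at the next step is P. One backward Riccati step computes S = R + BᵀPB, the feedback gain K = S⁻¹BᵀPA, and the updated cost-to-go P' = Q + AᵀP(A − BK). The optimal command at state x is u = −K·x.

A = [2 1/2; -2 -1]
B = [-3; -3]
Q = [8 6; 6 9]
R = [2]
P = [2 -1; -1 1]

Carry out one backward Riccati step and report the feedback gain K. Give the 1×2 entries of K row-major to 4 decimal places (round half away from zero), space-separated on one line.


BᵀP = [-3.0000 0.0000]
S = R + BᵀPB = [2] + [9.0000] = [11.0000]
BᵀPA = [-6.0000 -1.5000]
K = S⁻¹·BᵀPA = [-0.5455 -0.1364]
A−BK = [0.3636 0.0909; -3.6364 -1.4091]
AᵀP(A−BK) = [16.7273 6.1818; 6.1818 2.2955]
P' = Q + AᵀP(A−BK) = [24.7273 12.1818; 12.1818 11.2955]
tr(P') = 36.0227

-0.5455 -0.1364


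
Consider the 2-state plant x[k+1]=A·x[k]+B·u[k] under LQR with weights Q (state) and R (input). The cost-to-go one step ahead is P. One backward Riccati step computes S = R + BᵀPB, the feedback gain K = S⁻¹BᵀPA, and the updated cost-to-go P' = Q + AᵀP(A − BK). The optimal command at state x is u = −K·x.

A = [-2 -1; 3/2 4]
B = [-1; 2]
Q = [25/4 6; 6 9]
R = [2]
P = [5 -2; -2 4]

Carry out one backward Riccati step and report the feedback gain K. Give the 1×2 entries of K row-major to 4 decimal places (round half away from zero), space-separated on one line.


BᵀP = [-9.0000 10.0000]
S = R + BᵀPB = [2] + [29.0000] = [31.0000]
BᵀPA = [33.0000 49.0000]
K = S⁻¹·BᵀPA = [1.0645 1.5806]
A−BK = [-0.9355 0.5806; -0.6290 0.8387]
AᵀP(A−BK) = [5.8710 0.8387; 0.8387 7.5484]
P' = Q + AᵀP(A−BK) = [12.1210 6.8387; 6.8387 16.5484]
tr(P') = 28.6694

1.0645 1.5806


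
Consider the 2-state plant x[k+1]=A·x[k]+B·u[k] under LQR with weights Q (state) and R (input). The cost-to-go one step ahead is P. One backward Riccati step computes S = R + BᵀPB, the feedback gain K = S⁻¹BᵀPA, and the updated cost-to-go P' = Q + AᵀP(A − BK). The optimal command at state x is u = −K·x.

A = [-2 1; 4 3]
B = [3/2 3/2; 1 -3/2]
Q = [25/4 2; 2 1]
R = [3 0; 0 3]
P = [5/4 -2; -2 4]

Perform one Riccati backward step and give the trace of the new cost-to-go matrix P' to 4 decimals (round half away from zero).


BᵀP = [-0.1250 1.0000; 4.8750 -9.0000]
S = R + BᵀPB = [3 0; 0 3] + [0.8125 -1.6875; -1.6875 20.8125] = [3.8125 -1.6875; -1.6875 23.8125]
BᵀPA = [4.2500 2.8750; -45.7500 -22.1250]
K = S⁻¹·BᵀPA = [0.2729 0.3539; -1.9019 -0.9041]
A−BK = [0.4435 1.8252; 0.8742 1.2900]
AᵀP(A−BK) = [12.8273 6.6354; 6.6354 4.2303]
P' = Q + AᵀP(A−BK) = [19.0773 8.6354; 8.6354 5.2303]
tr(P') = 24.3076

24.3076


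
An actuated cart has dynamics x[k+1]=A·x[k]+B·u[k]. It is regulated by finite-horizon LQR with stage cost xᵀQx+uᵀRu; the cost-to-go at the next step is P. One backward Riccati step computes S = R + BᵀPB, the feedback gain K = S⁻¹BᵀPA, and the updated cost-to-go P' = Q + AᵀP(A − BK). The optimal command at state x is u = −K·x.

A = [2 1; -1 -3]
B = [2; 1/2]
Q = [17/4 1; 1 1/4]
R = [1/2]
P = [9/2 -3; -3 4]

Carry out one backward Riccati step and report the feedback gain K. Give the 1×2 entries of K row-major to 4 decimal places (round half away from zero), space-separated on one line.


BᵀP = [7.5000 -4.0000]
S = R + BᵀPB = [1/2] + [13.0000] = [13.5000]
BᵀPA = [19.0000 19.5000]
K = S⁻¹·BᵀPA = [1.4074 1.4444]
A−BK = [-0.8148 -1.8889; -1.7037 -3.7222]
AᵀP(A−BK) = [7.2593 14.5556; 14.5556 30.3333]
P' = Q + AᵀP(A−BK) = [11.5093 15.5556; 15.5556 30.5833]
tr(P') = 42.0926

1.4074 1.4444


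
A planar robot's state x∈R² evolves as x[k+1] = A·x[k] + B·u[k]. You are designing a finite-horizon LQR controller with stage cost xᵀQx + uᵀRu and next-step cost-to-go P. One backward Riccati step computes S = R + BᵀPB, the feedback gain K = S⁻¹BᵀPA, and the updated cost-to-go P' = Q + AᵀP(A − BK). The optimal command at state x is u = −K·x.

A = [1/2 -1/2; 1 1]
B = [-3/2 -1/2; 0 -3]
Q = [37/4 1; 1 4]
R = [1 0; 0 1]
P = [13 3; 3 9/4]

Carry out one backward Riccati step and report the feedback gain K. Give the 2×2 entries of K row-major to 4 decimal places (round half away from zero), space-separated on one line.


-0.2229 0.3966 -0.3229 -0.2902

BᵀP = [-19.5000 -4.5000; -15.5000 -8.2500]
S = R + BᵀPB = [1 0; 0 1] + [29.2500 23.2500; 23.2500 32.5000] = [30.2500 23.2500; 23.2500 33.5000]
BᵀPA = [-14.2500 5.2500; -16.0000 -0.5000]
K = S⁻¹·BᵀPA = [-0.2229 0.3966; -0.3229 -0.2902]
A−BK = [0.0042 -0.0502; 0.0312 0.1295]
AᵀP(A−BK) = [0.1572 0.0086; 0.0086 0.2730]
P' = Q + AᵀP(A−BK) = [9.4072 1.0086; 1.0086 4.2730]
tr(P') = 13.6801


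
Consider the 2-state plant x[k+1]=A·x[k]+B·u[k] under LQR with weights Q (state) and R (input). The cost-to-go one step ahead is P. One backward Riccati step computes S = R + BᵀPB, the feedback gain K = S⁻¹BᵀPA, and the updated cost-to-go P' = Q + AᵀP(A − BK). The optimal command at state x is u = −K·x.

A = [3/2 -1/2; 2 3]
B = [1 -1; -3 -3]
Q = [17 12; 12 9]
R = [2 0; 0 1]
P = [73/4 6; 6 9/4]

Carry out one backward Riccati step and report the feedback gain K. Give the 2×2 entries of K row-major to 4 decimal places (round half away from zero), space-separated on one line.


BᵀP = [0.2500 -0.7500; -36.2500 -12.7500]
S = R + BᵀPB = [2 0; 0 1] + [2.5000 2.0000; 2.0000 74.5000] = [4.5000 2.0000; 2.0000 75.5000]
BᵀPA = [-1.1250 -2.3750; -79.8750 -20.1250]
K = S⁻¹·BᵀPA = [0.2228 -0.4142; -1.0638 -0.2556]
A−BK = [0.2133 -0.3414; -0.5231 0.9907]
AᵀP(A−BK) = [1.3382 -0.0683; -0.0683 0.6852]
P' = Q + AᵀP(A−BK) = [18.3382 11.9317; 11.9317 9.6852]
tr(P') = 28.0234

0.2228 -0.4142 -1.0638 -0.2556


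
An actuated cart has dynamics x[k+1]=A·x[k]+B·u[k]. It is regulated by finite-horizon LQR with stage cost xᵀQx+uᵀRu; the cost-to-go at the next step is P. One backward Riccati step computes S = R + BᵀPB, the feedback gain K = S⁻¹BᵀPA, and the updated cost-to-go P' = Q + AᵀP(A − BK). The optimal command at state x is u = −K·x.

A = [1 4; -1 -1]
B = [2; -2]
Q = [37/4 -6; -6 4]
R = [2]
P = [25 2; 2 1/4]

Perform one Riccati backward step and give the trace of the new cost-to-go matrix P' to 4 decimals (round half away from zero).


23.5029

BᵀP = [46.0000 3.5000]
S = R + BᵀPB = [2] + [85.0000] = [87.0000]
BᵀPA = [42.5000 180.5000]
K = S⁻¹·BᵀPA = [0.4885 2.0747]
A−BK = [0.0230 -0.1494; -0.0230 3.1494]
AᵀP(A−BK) = [0.4885 2.0747; 2.0747 9.7644]
P' = Q + AᵀP(A−BK) = [9.7385 -3.9253; -3.9253 13.7644]
tr(P') = 23.5029


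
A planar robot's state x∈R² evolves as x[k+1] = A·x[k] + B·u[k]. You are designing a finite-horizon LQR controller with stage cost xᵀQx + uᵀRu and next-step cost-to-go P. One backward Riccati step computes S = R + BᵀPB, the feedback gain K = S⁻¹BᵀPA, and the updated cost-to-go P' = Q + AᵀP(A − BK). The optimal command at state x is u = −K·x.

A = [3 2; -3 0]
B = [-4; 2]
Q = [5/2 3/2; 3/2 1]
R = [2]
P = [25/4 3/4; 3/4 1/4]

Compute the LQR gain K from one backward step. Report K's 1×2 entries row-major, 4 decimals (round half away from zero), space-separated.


BᵀP = [-23.5000 -2.5000]
S = R + BᵀPB = [2] + [89.0000] = [91.0000]
BᵀPA = [-63.0000 -47.0000]
K = S⁻¹·BᵀPA = [-0.6923 -0.5165]
A−BK = [0.2308 -0.0659; -1.6154 1.0330]
AᵀP(A−BK) = [1.3846 0.4615; 0.4615 0.7253]
P' = Q + AᵀP(A−BK) = [3.8846 1.9615; 1.9615 1.7253]
tr(P') = 5.6099

-0.6923 -0.5165
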